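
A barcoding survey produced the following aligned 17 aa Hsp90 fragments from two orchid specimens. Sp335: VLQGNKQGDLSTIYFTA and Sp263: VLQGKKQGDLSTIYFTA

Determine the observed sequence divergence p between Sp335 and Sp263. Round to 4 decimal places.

0.0588

Differing sites — 5:N/K.
There are 1 differences over 17 sites, so p = 1/17 = 0.0588.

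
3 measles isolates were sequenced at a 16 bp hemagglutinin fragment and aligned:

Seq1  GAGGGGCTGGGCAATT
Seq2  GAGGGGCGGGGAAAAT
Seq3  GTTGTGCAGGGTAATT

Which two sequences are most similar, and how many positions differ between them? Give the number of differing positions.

Pairwise Hamming distances:
  Seq1 vs Seq2: 3
  Seq1 vs Seq3: 5
  Seq2 vs Seq3: 6
The smallest is 3, between Seq1 and Seq2.

3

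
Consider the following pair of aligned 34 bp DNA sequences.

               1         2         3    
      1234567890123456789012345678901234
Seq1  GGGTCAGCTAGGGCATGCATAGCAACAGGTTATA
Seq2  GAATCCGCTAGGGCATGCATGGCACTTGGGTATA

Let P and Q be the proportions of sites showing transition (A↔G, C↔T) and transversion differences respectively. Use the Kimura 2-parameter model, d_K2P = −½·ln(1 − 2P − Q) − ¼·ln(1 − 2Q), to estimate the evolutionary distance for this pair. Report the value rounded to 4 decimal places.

Mismatches occur at site 2 (G/A, transition), site 3 (G/A, transition), site 6 (A/C, transversion), site 21 (A/G, transition), site 25 (A/C, transversion), site 26 (C/T, transition), site 27 (A/T, transversion), site 30 (T/G, transversion).
Of the 8 differences, 4 transitions and 4 transversions over 34 sites: P = 4/34 = 0.117647, Q = 4/34 = 0.117647.
d = −0.5·ln(0.647059) − 0.25·ln(0.764706) = −0.5·(-0.435318) − 0.25·(-0.268264) = 0.2847.

0.2847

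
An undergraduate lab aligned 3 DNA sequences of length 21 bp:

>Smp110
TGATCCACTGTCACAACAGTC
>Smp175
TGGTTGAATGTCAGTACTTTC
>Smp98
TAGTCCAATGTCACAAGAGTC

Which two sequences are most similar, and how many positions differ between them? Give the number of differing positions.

4

Pairwise Hamming distances:
  Smp110 vs Smp175: 8
  Smp110 vs Smp98: 4
  Smp175 vs Smp98: 8
The smallest is 4, between Smp110 and Smp98.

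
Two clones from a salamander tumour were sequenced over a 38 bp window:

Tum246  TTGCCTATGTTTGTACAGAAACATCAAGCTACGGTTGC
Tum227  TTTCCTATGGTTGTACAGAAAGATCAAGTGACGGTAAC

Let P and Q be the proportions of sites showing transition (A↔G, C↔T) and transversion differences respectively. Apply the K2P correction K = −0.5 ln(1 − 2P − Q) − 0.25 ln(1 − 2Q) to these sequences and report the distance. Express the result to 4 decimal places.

0.2115

The sequences differ at positions 3 (G/T, transversion), 10 (T/G, transversion), 22 (C/G, transversion), 29 (C/T, transition), 30 (T/G, transversion), 36 (T/A, transversion), 37 (G/A, transition).
Of the 7 differences, 2 transitions and 5 transversions over 38 sites: P = 2/38 = 0.052632, Q = 5/38 = 0.131579.
d = −0.5·ln(0.763157) − 0.25·ln(0.736842) = −0.5·(-0.270292) − 0.25·(-0.305382) = 0.2115.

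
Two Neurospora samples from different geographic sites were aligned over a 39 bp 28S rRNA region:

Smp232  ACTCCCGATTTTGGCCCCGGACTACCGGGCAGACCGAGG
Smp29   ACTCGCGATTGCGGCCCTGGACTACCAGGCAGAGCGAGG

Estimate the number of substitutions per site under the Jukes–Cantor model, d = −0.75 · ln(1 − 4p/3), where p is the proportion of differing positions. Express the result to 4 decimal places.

0.1722

Mismatches occur at site 5 (C/G), site 11 (T/G), site 12 (T/C), site 18 (C/T), site 27 (G/A), site 34 (C/G).
p = 6/39 = 0.153846.
d = −0.75 · ln(1 − (4/3)·0.153846) = −0.75 · ln(0.794872) = −0.75 · (-0.229574) = 0.1722.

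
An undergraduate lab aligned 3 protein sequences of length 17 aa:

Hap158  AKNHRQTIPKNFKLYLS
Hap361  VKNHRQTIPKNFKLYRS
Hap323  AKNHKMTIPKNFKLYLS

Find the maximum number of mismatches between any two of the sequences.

4

Pairwise Hamming distances:
  Hap158 vs Hap361: 2
  Hap158 vs Hap323: 2
  Hap361 vs Hap323: 4
The largest is 4, between Hap361 and Hap323.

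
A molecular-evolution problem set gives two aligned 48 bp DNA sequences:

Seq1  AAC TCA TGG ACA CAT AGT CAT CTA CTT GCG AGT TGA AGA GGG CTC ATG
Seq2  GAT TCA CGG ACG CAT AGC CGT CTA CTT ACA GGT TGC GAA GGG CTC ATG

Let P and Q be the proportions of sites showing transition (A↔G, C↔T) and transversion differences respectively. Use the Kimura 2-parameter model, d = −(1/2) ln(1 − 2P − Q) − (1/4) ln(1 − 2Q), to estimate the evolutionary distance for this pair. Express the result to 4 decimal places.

0.3368

Mismatches occur at site 1 (A→G, transition), site 3 (C→T, transition), site 7 (T→C, transition), site 12 (A→G, transition), site 18 (T→C, transition), site 20 (A→G, transition), site 28 (G→A, transition), site 30 (G→A, transition), site 31 (A→G, transition), site 36 (A→C, transversion), site 37 (A→G, transition), site 38 (G→A, transition).
Of the 12 differences, 11 transitions and 1 transversion over 48 sites: P = 11/48 = 0.229167, Q = 1/48 = 0.020833.
d = −0.5·ln(0.520833) − 0.25·ln(0.958334) = −0.5·(-0.652326) − 0.25·(-0.042559) = 0.3368.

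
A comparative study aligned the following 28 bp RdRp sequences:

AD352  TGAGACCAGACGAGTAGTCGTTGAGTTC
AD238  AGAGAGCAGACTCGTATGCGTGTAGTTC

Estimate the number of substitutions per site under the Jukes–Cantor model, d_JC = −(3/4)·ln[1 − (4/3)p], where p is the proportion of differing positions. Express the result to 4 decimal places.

0.3597

Differing sites — 1:T/A; 6:C/G; 12:G/T; 13:A/C; 17:G/T; 18:T/G; 22:T/G; 23:G/T.
p = 8/28 = 0.285714.
d = −0.75 · ln(1 − (4/3)·0.285714) = −0.75 · ln(0.619048) = −0.75 · (-0.479572) = 0.3597.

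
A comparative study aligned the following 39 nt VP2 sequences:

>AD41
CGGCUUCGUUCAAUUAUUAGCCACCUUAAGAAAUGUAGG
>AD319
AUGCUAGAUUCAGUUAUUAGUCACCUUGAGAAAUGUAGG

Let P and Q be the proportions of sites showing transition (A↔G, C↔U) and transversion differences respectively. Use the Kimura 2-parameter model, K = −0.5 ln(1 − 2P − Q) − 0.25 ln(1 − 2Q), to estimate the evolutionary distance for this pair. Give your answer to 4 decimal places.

0.2413

Mismatches occur at site 1 (C/A, transversion), site 2 (G/U, transversion), site 6 (U/A, transversion), site 7 (C/G, transversion), site 8 (G/A, transition), site 13 (A/G, transition), site 21 (C/U, transition), site 28 (A/G, transition).
Of the 8 differences, 4 transitions and 4 transversions over 39 sites: P = 4/39 = 0.102564, Q = 4/39 = 0.102564.
d = −0.5·ln(0.692308) − 0.25·ln(0.794872) = −0.5·(-0.367724) − 0.25·(-0.229574) = 0.2413.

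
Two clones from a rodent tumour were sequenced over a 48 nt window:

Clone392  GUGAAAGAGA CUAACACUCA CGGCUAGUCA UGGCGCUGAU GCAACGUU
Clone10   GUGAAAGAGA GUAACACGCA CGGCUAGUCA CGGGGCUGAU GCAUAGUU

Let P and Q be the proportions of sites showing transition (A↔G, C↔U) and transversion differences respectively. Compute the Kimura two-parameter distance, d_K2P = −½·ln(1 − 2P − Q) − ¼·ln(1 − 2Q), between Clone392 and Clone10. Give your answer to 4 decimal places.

Mismatches occur at site 11 (C→G, transversion), site 18 (U→G, transversion), site 31 (U→C, transition), site 34 (C→G, transversion), site 44 (A→U, transversion), site 45 (C→A, transversion).
Of the 6 differences, 1 transition and 5 transversions over 48 sites: P = 1/48 = 0.020833, Q = 5/48 = 0.104167.
d = −0.5·ln(0.854167) − 0.25·ln(0.791666) = −0.5·(-0.157629) − 0.25·(-0.233616) = 0.1372.

0.1372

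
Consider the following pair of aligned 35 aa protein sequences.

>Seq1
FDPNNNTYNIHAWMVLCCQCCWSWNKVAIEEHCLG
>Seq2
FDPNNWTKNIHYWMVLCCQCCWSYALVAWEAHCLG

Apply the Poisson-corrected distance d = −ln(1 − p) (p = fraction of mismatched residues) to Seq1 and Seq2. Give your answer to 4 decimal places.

Mismatches occur at site 6 (N→W), site 8 (Y→K), site 12 (A→Y), site 24 (W→Y), site 25 (N→A), site 26 (K→L), site 29 (I→W), site 31 (E→A).
p = 8/35 = 0.228571.
d = −ln(1 − 0.228571) = −ln(0.771429) = 0.2595.

0.2595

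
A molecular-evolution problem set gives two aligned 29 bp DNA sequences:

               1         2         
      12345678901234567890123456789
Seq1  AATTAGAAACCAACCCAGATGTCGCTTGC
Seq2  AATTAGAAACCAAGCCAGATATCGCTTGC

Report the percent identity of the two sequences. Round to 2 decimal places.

Mismatches occur at site 14 (C→G), site 21 (G→A).
27 of the 29 sites match, so the percent identity is 27/29 × 100 = 93.10%.

93.10%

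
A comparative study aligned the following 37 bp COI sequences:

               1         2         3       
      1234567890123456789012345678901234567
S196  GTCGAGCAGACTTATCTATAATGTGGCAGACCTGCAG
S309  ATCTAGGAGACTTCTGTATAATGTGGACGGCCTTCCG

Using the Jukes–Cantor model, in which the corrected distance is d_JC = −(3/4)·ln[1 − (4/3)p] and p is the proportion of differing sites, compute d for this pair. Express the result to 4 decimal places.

Differing sites — 1:G/A; 4:G/T; 7:C/G; 14:A/C; 16:C/G; 27:C/A; 28:A/C; 30:A/G; 34:G/T; 36:A/C.
p = 10/37 = 0.270270.
d = −0.75 · ln(1 − (4/3)·0.270270) = −0.75 · ln(0.639640) = −0.75 · (-0.446850) = 0.3351.

0.3351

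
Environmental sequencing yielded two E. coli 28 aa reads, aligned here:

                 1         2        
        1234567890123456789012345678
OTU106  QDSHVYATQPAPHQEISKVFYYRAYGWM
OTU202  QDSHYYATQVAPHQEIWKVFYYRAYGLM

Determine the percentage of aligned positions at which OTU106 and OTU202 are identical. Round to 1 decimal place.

85.7%

Differing sites — 5:V/Y; 10:P/V; 17:S/W; 27:W/L.
24 of the 28 sites match, so the percent identity is 24/28 × 100 = 85.7%.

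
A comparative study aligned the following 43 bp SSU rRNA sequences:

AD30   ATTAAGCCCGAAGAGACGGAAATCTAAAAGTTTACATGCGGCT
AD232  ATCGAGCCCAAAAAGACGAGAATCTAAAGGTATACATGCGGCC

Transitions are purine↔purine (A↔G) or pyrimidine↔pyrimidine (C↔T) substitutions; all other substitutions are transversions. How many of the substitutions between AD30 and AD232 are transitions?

Mismatches occur at site 3 (T→C, transition), site 4 (A→G, transition), site 10 (G→A, transition), site 13 (G→A, transition), site 19 (G→A, transition), site 20 (A→G, transition), site 29 (A→G, transition), site 32 (T→A, transversion), site 43 (T→C, transition).
Of the 9 differences, 8 transitions and 1 transversion, so the answer is 8.

8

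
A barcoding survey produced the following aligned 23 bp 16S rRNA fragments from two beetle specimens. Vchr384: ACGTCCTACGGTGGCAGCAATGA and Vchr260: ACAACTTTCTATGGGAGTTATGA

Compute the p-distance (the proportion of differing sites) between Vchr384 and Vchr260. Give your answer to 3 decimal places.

Differing sites — 3:G/A; 4:T/A; 6:C/T; 8:A/T; 10:G/T; 11:G/A; 15:C/G; 18:C/T; 19:A/T.
There are 9 differences over 23 sites, so p = 9/23 = 0.391.

0.391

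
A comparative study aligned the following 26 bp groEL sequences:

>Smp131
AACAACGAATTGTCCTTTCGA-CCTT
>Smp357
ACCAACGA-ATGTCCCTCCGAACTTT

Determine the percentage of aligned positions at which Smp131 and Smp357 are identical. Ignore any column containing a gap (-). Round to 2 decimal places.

Excluding the 2 gap columns leaves 24 comparable sites.
Differing sites — 2:A/C; 10:T/A; 16:T/C; 18:T/C; 24:C/T.
19 of the 24 comparable sites match, so the percent identity is 19/24 × 100 = 79.17%.

79.17%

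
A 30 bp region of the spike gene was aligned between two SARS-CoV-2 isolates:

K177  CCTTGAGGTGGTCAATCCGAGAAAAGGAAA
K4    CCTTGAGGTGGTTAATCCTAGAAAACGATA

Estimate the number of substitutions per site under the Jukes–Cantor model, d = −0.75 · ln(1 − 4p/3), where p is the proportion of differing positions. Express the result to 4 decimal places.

0.1468

The sequences differ at positions 13 (C/T), 19 (G/T), 26 (G/C), 29 (A/T).
p = 4/30 = 0.133333.
d = −0.75 · ln(1 − (4/3)·0.133333) = −0.75 · ln(0.822223) = −0.75 · (-0.195744) = 0.1468.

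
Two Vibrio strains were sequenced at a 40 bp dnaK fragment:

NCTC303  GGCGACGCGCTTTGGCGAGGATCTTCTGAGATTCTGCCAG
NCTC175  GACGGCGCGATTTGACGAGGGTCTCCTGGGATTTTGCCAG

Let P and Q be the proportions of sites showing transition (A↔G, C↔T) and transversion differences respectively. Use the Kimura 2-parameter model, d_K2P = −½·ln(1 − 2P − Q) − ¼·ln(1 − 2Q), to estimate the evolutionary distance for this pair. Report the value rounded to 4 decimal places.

0.2478

The sequences differ at positions 2 (G/A, transition), 5 (A/G, transition), 10 (C/A, transversion), 15 (G/A, transition), 21 (A/G, transition), 25 (T/C, transition), 29 (A/G, transition), 34 (C/T, transition).
Of the 8 differences, 7 transitions and 1 transversion over 40 sites: P = 7/40 = 0.175000, Q = 1/40 = 0.025000.
d = −0.5·ln(0.625000) − 0.25·ln(0.950000) = −0.5·(-0.470004) − 0.25·(-0.051293) = 0.2478.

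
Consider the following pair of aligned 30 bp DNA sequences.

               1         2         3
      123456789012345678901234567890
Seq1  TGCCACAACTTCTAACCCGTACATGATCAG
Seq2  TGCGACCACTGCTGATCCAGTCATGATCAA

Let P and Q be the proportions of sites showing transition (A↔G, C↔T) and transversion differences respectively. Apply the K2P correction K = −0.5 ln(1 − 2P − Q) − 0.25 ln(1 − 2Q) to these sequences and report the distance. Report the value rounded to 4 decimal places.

0.3854

Mismatches occur at site 4 (C/G, transversion), site 7 (A/C, transversion), site 11 (T/G, transversion), site 14 (A/G, transition), site 16 (C/T, transition), site 19 (G/A, transition), site 20 (T/G, transversion), site 21 (A/T, transversion), site 30 (G/A, transition).
Of the 9 differences, 4 transitions and 5 transversions over 30 sites: P = 4/30 = 0.133333, Q = 5/30 = 0.166667.
d = −0.5·ln(0.566667) − 0.25·ln(0.666666) = −0.5·(-0.567983) − 0.25·(-0.405466) = 0.3854.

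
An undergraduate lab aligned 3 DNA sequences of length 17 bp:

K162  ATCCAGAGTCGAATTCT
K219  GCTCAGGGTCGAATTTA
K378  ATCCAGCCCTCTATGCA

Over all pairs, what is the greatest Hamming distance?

Pairwise Hamming distances:
  K162 vs K219: 6
  K162 vs K378: 8
  K219 vs K378: 11
The largest is 11, between K219 and K378.

11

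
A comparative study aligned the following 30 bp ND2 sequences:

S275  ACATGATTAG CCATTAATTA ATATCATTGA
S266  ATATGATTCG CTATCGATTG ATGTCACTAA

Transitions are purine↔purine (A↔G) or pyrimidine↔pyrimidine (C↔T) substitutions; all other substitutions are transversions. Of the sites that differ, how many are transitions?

8

The sequences differ at positions 2 (C/T, transition), 9 (A/C, transversion), 12 (C/T, transition), 15 (T/C, transition), 16 (A/G, transition), 20 (A/G, transition), 23 (A/G, transition), 27 (T/C, transition), 29 (G/A, transition).
Of the 9 differences, 8 transitions and 1 transversion, so the answer is 8.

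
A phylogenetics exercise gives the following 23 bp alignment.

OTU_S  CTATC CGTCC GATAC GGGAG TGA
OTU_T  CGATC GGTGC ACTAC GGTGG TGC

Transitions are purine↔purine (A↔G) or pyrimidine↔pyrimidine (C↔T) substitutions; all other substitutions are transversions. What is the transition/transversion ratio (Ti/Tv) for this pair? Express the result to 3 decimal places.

Mismatches occur at site 2 (T→G, transversion), site 6 (C→G, transversion), site 9 (C→G, transversion), site 11 (G→A, transition), site 12 (A→C, transversion), site 18 (G→T, transversion), site 19 (A→G, transition), site 23 (A→C, transversion).
Of the 8 differences, 2 transitions and 6 transversions, so Ti/Tv = 2/6 = 0.333.

0.333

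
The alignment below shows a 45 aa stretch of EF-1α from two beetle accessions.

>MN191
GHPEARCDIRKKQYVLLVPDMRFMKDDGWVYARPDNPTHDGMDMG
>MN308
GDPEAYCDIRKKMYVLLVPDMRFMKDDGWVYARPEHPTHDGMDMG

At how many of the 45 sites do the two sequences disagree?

The sequences differ at positions 2 (H/D), 6 (R/Y), 13 (Q/M), 35 (D/E), 36 (N/H).
That gives 5 mismatches out of 45 aligned sites, so the Hamming distance is 5.

5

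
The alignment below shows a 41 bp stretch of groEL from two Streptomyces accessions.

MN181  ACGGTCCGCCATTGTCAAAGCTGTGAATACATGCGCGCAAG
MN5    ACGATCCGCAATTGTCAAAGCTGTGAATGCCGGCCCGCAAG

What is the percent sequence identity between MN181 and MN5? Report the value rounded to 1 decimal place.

85.4%

The sequences differ at positions 4 (G/A), 10 (C/A), 29 (A/G), 31 (A/C), 32 (T/G), 35 (G/C).
35 of the 41 sites match, so the percent identity is 35/41 × 100 = 85.4%.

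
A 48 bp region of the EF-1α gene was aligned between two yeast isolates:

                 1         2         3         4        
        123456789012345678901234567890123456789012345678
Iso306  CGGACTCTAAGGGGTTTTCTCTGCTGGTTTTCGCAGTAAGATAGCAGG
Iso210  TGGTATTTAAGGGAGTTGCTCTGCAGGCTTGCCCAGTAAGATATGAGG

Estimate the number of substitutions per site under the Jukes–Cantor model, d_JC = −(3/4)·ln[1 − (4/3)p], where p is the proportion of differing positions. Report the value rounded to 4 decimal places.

The sequences differ at positions 1 (C/T), 4 (A/T), 5 (C/A), 7 (C/T), 14 (G/A), 15 (T/G), 18 (T/G), 25 (T/A), 28 (T/C), 31 (T/G), 33 (G/C), 44 (G/T), 45 (C/G).
p = 13/48 = 0.270833.
d = −0.75 · ln(1 − (4/3)·0.270833) = −0.75 · ln(0.638889) = −0.75 · (-0.448025) = 0.3360.

0.3360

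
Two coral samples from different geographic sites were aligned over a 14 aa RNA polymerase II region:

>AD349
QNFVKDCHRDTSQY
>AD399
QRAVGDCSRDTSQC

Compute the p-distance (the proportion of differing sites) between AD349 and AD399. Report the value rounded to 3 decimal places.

The sequences differ at positions 2 (N/R), 3 (F/A), 5 (K/G), 8 (H/S), 14 (Y/C).
There are 5 differences over 14 sites, so p = 5/14 = 0.357.

0.357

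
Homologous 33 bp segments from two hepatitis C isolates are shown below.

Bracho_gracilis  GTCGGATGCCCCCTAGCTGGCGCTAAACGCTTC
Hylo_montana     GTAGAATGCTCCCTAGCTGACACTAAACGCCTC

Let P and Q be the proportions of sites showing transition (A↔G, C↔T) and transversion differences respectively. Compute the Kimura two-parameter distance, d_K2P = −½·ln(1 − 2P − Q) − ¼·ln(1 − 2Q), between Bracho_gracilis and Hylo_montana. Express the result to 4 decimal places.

The sequences differ at positions 3 (C/A, transversion), 5 (G/A, transition), 10 (C/T, transition), 20 (G/A, transition), 22 (G/A, transition), 31 (T/C, transition).
Of the 6 differences, 5 transitions and 1 transversion over 33 sites: P = 5/33 = 0.151515, Q = 1/33 = 0.030303.
d = −0.5·ln(0.666667) − 0.25·ln(0.939394) = −0.5·(-0.405465) − 0.25·(-0.062520) = 0.2184.

0.2184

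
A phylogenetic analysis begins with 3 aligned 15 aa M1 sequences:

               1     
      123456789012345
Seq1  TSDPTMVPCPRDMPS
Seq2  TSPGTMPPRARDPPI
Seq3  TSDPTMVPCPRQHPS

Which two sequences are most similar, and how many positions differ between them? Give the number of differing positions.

2

Pairwise Hamming distances:
  Seq1 vs Seq2: 7
  Seq1 vs Seq3: 2
  Seq2 vs Seq3: 8
The smallest is 2, between Seq1 and Seq3.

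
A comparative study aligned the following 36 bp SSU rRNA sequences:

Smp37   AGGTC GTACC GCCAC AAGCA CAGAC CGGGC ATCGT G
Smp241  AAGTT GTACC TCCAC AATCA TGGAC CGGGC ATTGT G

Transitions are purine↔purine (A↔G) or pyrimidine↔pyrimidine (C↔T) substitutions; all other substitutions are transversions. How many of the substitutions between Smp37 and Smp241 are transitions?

5

Mismatches occur at site 2 (G↔A, transition), site 5 (C↔T, transition), site 11 (G↔T, transversion), site 18 (G↔T, transversion), site 21 (C↔T, transition), site 22 (A↔G, transition), site 33 (C↔T, transition).
Of the 7 differences, 5 transitions and 2 transversions, so the answer is 5.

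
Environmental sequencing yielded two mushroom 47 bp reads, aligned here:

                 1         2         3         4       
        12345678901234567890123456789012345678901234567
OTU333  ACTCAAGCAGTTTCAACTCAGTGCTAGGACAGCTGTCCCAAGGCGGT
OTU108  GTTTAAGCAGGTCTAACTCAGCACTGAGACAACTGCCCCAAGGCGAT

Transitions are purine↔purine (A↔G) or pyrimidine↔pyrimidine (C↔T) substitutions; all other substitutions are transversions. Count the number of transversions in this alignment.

1

Mismatches occur at site 1 (A↔G, transition), site 2 (C↔T, transition), site 4 (C↔T, transition), site 11 (T↔G, transversion), site 13 (T↔C, transition), site 14 (C↔T, transition), site 22 (T↔C, transition), site 23 (G↔A, transition), site 26 (A↔G, transition), site 27 (G↔A, transition), site 32 (G↔A, transition), site 36 (T↔C, transition), site 46 (G↔A, transition).
Of the 13 differences, 12 transitions and 1 transversion, so the answer is 1.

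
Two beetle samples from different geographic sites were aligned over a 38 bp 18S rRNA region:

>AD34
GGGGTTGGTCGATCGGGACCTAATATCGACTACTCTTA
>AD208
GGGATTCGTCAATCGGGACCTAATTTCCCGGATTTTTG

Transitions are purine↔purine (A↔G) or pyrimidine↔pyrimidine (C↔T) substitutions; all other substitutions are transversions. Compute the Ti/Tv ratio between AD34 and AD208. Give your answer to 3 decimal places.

0.833

The sequences differ at positions 4 (G/A, transition), 7 (G/C, transversion), 11 (G/A, transition), 25 (A/T, transversion), 28 (G/C, transversion), 29 (A/C, transversion), 30 (C/G, transversion), 31 (T/G, transversion), 33 (C/T, transition), 35 (C/T, transition), 38 (A/G, transition).
Of the 11 differences, 5 transitions and 6 transversions, so Ti/Tv = 5/6 = 0.833.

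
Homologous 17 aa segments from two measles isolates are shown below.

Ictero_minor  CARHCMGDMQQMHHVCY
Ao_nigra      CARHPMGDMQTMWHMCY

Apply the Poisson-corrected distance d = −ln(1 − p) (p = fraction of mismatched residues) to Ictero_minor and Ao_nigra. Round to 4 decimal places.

0.2683

The sequences differ at positions 5 (C/P), 11 (Q/T), 13 (H/W), 15 (V/M).
p = 4/17 = 0.235294.
d = −ln(1 − 0.235294) = −ln(0.764706) = 0.2683.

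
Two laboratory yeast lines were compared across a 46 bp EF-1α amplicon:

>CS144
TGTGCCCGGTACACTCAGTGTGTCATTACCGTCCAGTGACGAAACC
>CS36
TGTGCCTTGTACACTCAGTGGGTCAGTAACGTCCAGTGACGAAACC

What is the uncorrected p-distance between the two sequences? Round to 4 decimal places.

The sequences differ at positions 7 (C/T), 8 (G/T), 21 (T/G), 26 (T/G), 29 (C/A).
There are 5 differences over 46 sites, so p = 5/46 = 0.1087.

0.1087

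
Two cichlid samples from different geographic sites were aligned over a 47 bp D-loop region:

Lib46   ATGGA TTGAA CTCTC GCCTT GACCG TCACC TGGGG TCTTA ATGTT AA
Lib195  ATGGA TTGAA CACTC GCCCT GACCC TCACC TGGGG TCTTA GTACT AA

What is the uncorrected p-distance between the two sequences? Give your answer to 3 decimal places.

Mismatches occur at site 12 (T→A), site 19 (T→C), site 25 (G→C), site 41 (A→G), site 43 (G→A), site 44 (T→C).
There are 6 differences over 47 sites, so p = 6/47 = 0.128.

0.128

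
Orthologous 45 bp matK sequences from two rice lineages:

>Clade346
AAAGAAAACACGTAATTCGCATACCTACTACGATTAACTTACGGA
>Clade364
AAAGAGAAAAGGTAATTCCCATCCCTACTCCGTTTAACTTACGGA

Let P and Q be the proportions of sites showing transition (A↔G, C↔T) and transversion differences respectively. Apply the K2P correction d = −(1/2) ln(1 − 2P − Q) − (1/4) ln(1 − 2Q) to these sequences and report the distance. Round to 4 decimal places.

Mismatches occur at site 6 (A→G, transition), site 9 (C→A, transversion), site 11 (C→G, transversion), site 19 (G→C, transversion), site 23 (A→C, transversion), site 30 (A→C, transversion), site 33 (A→T, transversion).
Of the 7 differences, 1 transition and 6 transversions over 45 sites: P = 1/45 = 0.022222, Q = 6/45 = 0.133333.
d = −0.5·ln(0.822223) − 0.25·ln(0.733334) = −0.5·(-0.195744) − 0.25·(-0.310154) = 0.1754.

0.1754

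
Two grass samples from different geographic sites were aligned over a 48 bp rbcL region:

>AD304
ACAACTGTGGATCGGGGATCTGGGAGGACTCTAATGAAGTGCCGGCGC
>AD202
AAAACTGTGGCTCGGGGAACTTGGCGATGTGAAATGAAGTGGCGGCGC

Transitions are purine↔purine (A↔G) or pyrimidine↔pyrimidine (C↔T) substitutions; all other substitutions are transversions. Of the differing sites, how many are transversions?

The sequences differ at positions 2 (C/A, transversion), 11 (A/C, transversion), 19 (T/A, transversion), 22 (G/T, transversion), 25 (A/C, transversion), 27 (G/A, transition), 28 (A/T, transversion), 29 (C/G, transversion), 31 (C/G, transversion), 32 (T/A, transversion), 42 (C/G, transversion).
Of the 11 differences, 1 transition and 10 transversions, so the answer is 10.

10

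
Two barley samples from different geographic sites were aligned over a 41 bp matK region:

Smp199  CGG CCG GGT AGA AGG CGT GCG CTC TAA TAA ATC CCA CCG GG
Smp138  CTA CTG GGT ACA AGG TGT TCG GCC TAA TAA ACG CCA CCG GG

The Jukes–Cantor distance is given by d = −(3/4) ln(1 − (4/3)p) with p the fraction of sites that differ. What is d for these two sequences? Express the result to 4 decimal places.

Differing sites — 2:G/T; 3:G/A; 5:C/T; 11:G/C; 16:C/T; 19:G/T; 22:C/G; 23:T/C; 32:T/C; 33:C/G.
p = 10/41 = 0.243902.
d = −0.75 · ln(1 − (4/3)·0.243902) = −0.75 · ln(0.674797) = −0.75 · (-0.393343) = 0.2950.

0.2950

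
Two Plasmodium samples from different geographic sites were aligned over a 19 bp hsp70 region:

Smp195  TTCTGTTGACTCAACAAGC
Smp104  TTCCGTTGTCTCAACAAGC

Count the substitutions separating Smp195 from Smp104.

Mismatches occur at site 4 (T↔C), site 9 (A↔T).
That gives 2 mismatches out of 19 aligned sites, so the Hamming distance is 2.

2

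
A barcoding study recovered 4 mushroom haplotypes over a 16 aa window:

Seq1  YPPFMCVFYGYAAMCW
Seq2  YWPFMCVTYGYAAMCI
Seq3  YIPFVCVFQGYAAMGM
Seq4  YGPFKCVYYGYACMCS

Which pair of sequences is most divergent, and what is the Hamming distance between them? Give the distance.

7

Pairwise Hamming distances:
  Seq1 vs Seq2: 3
  Seq1 vs Seq3: 5
  Seq1 vs Seq4: 5
  Seq2 vs Seq3: 6
  Seq2 vs Seq4: 5
  Seq3 vs Seq4: 7
The largest is 7, between Seq3 and Seq4.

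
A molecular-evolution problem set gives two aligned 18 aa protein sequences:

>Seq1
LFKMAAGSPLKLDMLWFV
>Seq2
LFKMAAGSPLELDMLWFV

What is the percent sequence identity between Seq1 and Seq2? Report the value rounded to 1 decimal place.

94.4%

Differing sites — 11:K/E.
17 of the 18 sites match, so the percent identity is 17/18 × 100 = 94.4%.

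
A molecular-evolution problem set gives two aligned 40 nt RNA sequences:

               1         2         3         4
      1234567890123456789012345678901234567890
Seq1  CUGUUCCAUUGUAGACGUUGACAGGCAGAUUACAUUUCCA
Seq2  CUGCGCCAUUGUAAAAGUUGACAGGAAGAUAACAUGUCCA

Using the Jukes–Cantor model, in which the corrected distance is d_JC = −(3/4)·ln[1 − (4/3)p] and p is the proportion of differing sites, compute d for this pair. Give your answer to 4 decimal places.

Mismatches occur at site 4 (U↔C), site 5 (U↔G), site 14 (G↔A), site 16 (C↔A), site 26 (C↔A), site 31 (U↔A), site 36 (U↔G).
p = 7/40 = 0.175000.
d = −0.75 · ln(1 − (4/3)·0.175000) = −0.75 · ln(0.766667) = −0.75 · (-0.265703) = 0.1993.

0.1993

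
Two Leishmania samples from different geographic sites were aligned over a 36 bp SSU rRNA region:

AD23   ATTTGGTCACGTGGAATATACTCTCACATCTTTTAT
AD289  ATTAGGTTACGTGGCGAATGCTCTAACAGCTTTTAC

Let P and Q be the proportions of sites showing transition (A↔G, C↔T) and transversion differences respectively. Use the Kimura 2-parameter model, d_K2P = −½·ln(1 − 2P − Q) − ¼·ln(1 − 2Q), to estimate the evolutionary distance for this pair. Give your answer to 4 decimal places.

0.3054

Differing sites — 4:T/A (Tv); 8:C/T (Ti); 15:A/C (Tv); 16:A/G (Ti); 17:T/A (Tv); 20:A/G (Ti); 25:C/A (Tv); 29:T/G (Tv); 36:T/C (Ti).
Of the 9 differences, 4 transitions and 5 transversions over 36 sites: P = 4/36 = 0.111111, Q = 5/36 = 0.138889.
d = −0.5·ln(0.638889) − 0.25·ln(0.722222) = −0.5·(-0.448025) − 0.25·(-0.325423) = 0.3054.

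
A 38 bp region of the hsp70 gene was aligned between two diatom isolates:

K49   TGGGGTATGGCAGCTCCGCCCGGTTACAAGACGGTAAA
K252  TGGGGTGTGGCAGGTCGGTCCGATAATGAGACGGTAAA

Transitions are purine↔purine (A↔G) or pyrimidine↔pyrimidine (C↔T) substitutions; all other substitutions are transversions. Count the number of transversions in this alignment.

3

Differing sites — 7:A/G (Ti); 14:C/G (Tv); 17:C/G (Tv); 19:C/T (Ti); 23:G/A (Ti); 25:T/A (Tv); 27:C/T (Ti); 28:A/G (Ti).
Of the 8 differences, 5 transitions and 3 transversions, so the answer is 3.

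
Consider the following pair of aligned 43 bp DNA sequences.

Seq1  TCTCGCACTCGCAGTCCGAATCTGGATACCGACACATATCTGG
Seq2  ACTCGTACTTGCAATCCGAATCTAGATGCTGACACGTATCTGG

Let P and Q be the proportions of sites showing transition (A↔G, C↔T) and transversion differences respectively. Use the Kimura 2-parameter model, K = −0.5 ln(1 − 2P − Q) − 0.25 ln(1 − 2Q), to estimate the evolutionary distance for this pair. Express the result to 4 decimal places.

Mismatches occur at site 1 (T→A, transversion), site 6 (C→T, transition), site 10 (C→T, transition), site 14 (G→A, transition), site 24 (G→A, transition), site 28 (A→G, transition), site 30 (C→T, transition), site 36 (A→G, transition).
Of the 8 differences, 7 transitions and 1 transversion over 43 sites: P = 7/43 = 0.162791, Q = 1/43 = 0.023256.
d = −0.5·ln(0.651162) − 0.25·ln(0.953488) = −0.5·(-0.428997) − 0.25·(-0.047628) = 0.2264.

0.2264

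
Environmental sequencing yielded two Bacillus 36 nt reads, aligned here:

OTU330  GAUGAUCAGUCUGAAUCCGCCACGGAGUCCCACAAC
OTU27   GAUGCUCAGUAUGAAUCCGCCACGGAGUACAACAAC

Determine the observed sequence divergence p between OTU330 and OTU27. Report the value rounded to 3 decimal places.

The sequences differ at positions 5 (A/C), 11 (C/A), 29 (C/A), 31 (C/A).
There are 4 differences over 36 sites, so p = 4/36 = 0.111.

0.111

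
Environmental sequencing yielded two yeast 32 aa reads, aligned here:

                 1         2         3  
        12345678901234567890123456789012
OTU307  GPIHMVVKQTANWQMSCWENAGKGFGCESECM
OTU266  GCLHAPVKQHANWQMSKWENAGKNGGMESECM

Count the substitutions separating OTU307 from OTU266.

Mismatches occur at site 2 (P/C), site 3 (I/L), site 5 (M/A), site 6 (V/P), site 10 (T/H), site 17 (C/K), site 24 (G/N), site 25 (F/G), site 27 (C/M).
That gives 9 mismatches out of 32 aligned sites, so the Hamming distance is 9.

9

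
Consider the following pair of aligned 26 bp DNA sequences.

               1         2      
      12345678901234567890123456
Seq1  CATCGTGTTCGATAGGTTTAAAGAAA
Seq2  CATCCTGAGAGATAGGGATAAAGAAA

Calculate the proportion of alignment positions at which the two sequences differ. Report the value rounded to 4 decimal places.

0.2308

The sequences differ at positions 5 (G/C), 8 (T/A), 9 (T/G), 10 (C/A), 17 (T/G), 18 (T/A).
There are 6 differences over 26 sites, so p = 6/26 = 0.2308.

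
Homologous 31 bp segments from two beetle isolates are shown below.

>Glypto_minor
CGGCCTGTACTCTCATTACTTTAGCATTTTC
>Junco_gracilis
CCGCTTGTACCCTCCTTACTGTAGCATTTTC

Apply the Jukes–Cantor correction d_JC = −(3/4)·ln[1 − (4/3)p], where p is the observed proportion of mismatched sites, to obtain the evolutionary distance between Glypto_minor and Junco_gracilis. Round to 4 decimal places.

0.1816

Differing sites — 2:G/C; 5:C/T; 11:T/C; 15:A/C; 21:T/G.
p = 5/31 = 0.161290.
d = −0.75 · ln(1 − (4/3)·0.161290) = −0.75 · ln(0.784947) = −0.75 · (-0.242139) = 0.1816.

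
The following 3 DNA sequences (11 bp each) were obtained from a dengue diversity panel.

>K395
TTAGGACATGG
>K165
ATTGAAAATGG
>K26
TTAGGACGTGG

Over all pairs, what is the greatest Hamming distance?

5

Pairwise Hamming distances:
  K395 vs K165: 4
  K395 vs K26: 1
  K165 vs K26: 5
The largest is 5, between K165 and K26.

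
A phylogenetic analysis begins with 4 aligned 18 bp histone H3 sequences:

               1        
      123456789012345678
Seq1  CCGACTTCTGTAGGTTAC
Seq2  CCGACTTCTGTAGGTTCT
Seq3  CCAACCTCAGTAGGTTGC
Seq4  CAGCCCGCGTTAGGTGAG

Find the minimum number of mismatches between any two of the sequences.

2

Pairwise Hamming distances:
  Seq1 vs Seq2: 2
  Seq1 vs Seq3: 4
  Seq1 vs Seq4: 8
  Seq2 vs Seq3: 5
  Seq2 vs Seq4: 9
  Seq3 vs Seq4: 9
The smallest is 2, between Seq1 and Seq2.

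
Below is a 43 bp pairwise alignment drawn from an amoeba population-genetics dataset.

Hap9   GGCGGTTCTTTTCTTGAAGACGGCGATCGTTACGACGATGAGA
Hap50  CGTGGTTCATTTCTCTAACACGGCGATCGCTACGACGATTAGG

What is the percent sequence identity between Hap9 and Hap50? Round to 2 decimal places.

79.07%

Differing sites — 1:G/C; 3:C/T; 9:T/A; 15:T/C; 16:G/T; 19:G/C; 30:T/C; 40:G/T; 43:A/G.
34 of the 43 sites match, so the percent identity is 34/43 × 100 = 79.07%.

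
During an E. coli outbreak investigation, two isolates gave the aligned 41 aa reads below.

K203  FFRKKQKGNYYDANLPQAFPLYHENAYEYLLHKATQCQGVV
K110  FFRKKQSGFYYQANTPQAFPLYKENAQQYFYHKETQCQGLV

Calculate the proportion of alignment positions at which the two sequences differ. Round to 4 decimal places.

0.2683

The sequences differ at positions 7 (K/S), 9 (N/F), 12 (D/Q), 15 (L/T), 23 (H/K), 27 (Y/Q), 28 (E/Q), 30 (L/F), 31 (L/Y), 34 (A/E), 40 (V/L).
There are 11 differences over 41 sites, so p = 11/41 = 0.2683.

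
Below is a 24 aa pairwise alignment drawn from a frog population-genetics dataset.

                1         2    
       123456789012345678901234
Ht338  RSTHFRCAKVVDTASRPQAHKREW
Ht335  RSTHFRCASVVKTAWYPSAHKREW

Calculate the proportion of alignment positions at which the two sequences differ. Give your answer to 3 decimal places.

0.208

Mismatches occur at site 9 (K↔S), site 12 (D↔K), site 15 (S↔W), site 16 (R↔Y), site 18 (Q↔S).
There are 5 differences over 24 sites, so p = 5/24 = 0.208.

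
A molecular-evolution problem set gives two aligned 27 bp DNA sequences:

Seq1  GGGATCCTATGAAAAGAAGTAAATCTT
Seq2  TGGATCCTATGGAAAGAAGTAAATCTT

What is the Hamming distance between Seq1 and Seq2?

Mismatches occur at site 1 (G↔T), site 12 (A↔G).
That gives 2 mismatches out of 27 aligned sites, so the Hamming distance is 2.

2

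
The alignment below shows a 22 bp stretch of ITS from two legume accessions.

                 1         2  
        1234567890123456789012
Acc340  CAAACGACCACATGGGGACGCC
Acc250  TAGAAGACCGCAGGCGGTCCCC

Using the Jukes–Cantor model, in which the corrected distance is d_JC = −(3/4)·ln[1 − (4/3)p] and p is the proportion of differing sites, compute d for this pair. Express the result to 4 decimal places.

Mismatches occur at site 1 (C↔T), site 3 (A↔G), site 5 (C↔A), site 10 (A↔G), site 13 (T↔G), site 15 (G↔C), site 18 (A↔T), site 20 (G↔C).
p = 8/22 = 0.363636.
d = −0.75 · ln(1 − (4/3)·0.363636) = −0.75 · ln(0.515152) = −0.75 · (-0.663293) = 0.4975.

0.4975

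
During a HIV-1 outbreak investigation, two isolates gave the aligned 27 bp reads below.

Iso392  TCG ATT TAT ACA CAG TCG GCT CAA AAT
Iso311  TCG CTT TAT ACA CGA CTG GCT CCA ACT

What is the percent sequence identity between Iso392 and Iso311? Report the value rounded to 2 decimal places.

74.07%

Differing sites — 4:A/C; 14:A/G; 15:G/A; 16:T/C; 17:C/T; 23:A/C; 26:A/C.
20 of the 27 sites match, so the percent identity is 20/27 × 100 = 74.07%.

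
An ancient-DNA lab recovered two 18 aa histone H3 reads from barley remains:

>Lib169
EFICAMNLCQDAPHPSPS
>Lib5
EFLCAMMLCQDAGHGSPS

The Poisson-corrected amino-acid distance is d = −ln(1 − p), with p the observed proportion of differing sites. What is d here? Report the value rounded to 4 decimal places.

Mismatches occur at site 3 (I→L), site 7 (N→M), site 13 (P→G), site 15 (P→G).
p = 4/18 = 0.222222.
d = −ln(1 − 0.222222) = −ln(0.777778) = 0.2513.

0.2513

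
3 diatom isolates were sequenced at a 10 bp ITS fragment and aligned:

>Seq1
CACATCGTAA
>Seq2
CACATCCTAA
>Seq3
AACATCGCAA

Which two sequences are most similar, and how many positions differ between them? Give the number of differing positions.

Pairwise Hamming distances:
  Seq1 vs Seq2: 1
  Seq1 vs Seq3: 2
  Seq2 vs Seq3: 3
The smallest is 1, between Seq1 and Seq2.

1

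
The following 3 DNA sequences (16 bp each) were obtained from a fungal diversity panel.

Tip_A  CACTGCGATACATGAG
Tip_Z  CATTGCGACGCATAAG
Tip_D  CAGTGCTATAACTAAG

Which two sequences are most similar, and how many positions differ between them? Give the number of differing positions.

4

Pairwise Hamming distances:
  Tip_A vs Tip_Z: 4
  Tip_A vs Tip_D: 5
  Tip_Z vs Tip_D: 6
The smallest is 4, between Tip_A and Tip_Z.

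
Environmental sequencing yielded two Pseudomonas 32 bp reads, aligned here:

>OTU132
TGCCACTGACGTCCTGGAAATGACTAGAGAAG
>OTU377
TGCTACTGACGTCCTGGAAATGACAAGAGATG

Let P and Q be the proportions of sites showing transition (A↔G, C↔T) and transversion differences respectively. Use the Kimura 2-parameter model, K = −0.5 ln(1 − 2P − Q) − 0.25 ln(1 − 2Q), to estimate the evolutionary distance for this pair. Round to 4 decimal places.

The sequences differ at positions 4 (C/T, transition), 25 (T/A, transversion), 31 (A/T, transversion).
Of the 3 differences, 1 transition and 2 transversions over 32 sites: P = 1/32 = 0.031250, Q = 2/32 = 0.062500.
d = −0.5·ln(0.875000) − 0.25·ln(0.875000) = −0.5·(-0.133531) − 0.25·(-0.133531) = 0.1001.

0.1001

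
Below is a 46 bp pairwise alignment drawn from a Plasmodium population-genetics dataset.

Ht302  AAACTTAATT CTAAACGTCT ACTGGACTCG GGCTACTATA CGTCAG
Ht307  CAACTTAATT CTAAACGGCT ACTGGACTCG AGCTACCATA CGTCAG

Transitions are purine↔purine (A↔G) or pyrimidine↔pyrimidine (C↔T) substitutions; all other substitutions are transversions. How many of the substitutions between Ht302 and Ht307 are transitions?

2

Mismatches occur at site 1 (A→C, transversion), site 18 (T→G, transversion), site 31 (G→A, transition), site 37 (T→C, transition).
Of the 4 differences, 2 transitions and 2 transversions, so the answer is 2.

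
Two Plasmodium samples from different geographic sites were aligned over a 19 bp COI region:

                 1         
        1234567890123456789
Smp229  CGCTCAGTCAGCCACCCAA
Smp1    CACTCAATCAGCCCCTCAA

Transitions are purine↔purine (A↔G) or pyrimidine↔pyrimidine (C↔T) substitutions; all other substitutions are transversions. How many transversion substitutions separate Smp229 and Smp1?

Differing sites — 2:G/A (Ti); 7:G/A (Ti); 14:A/C (Tv); 16:C/T (Ti).
Of the 4 differences, 3 transitions and 1 transversion, so the answer is 1.

1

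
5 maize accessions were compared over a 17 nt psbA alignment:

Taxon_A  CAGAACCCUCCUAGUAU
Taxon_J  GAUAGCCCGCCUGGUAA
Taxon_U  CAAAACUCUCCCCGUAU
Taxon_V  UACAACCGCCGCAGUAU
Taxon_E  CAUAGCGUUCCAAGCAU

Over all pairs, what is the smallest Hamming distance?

Pairwise Hamming distances:
  Taxon_A vs Taxon_J: 6
  Taxon_A vs Taxon_U: 4
  Taxon_A vs Taxon_V: 6
  Taxon_A vs Taxon_E: 6
  Taxon_J vs Taxon_U: 8
  Taxon_J vs Taxon_V: 9
  Taxon_J vs Taxon_E: 8
  Taxon_U vs Taxon_V: 7
  Taxon_U vs Taxon_E: 7
  Taxon_V vs Taxon_E: 9
The smallest is 4, between Taxon_A and Taxon_U.

4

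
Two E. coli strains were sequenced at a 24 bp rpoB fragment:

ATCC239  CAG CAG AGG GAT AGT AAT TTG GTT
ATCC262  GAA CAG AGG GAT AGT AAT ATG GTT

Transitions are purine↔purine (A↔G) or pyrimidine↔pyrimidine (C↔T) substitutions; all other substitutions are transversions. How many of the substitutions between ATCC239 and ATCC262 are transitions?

1

Mismatches occur at site 1 (C→G, transversion), site 3 (G→A, transition), site 19 (T→A, transversion).
Of the 3 differences, 1 transition and 2 transversions, so the answer is 1.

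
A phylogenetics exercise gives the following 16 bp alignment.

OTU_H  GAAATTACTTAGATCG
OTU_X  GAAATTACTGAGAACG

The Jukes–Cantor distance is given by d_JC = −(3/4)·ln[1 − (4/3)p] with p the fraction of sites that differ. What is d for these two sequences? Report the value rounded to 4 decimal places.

0.1367

Mismatches occur at site 10 (T/G), site 14 (T/A).
p = 2/16 = 0.125000.
d = −0.75 · ln(1 − (4/3)·0.125000) = −0.75 · ln(0.833333) = −0.75 · (-0.182322) = 0.1367.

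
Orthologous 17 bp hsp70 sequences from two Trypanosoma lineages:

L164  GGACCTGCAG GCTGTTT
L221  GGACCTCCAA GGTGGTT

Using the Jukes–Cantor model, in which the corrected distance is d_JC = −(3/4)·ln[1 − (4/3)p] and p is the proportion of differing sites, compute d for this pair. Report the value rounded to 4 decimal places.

Mismatches occur at site 7 (G→C), site 10 (G→A), site 12 (C→G), site 15 (T→G).
p = 4/17 = 0.235294.
d = −0.75 · ln(1 − (4/3)·0.235294) = −0.75 · ln(0.686275) = −0.75 · (-0.376477) = 0.2824.

0.2824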